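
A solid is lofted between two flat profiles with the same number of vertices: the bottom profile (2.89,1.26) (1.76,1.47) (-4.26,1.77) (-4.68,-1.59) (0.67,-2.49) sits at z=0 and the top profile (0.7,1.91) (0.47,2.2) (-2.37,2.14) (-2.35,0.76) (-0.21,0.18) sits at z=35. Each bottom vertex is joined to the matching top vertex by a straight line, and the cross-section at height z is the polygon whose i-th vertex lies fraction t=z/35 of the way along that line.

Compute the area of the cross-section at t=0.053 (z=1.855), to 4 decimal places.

Area at t=0.053: 22.2424

Cross-section at t=0.053: each vertex is (1-t)·p0[i] + t·p1[i].
  v1: (1-0.053)·(2.89,1.26) + 0.053·(0.7,1.91) = (2.7739,1.2944)
  v2: (1-0.053)·(1.76,1.47) + 0.053·(0.47,2.2) = (1.6916,1.5087)
  v3: (1-0.053)·(-4.26,1.77) + 0.053·(-2.37,2.14) = (-4.1598,1.7896)
  v4: (1-0.053)·(-4.68,-1.59) + 0.053·(-2.35,0.76) = (-4.5565,-1.4654)
  v5: (1-0.053)·(0.67,-2.49) + 0.053·(-0.21,0.18) = (0.6234,-2.3485)
Shoelace sum Σ(x_i·y_{i+1} − x_{i+1}·y_i):
  i=1: 2.7739·1.5087 − 1.6916·1.2944 = +1.9953 (running +1.9953)
  i=2: 1.6916·1.7896 − -4.1598·1.5087 = +9.3033 (running +11.2985)
  i=3: -4.1598·-1.4654 − -4.5565·1.7896 = +14.2504 (running +25.5489)
  i=4: -4.5565·-2.3485 − 0.6234·-1.4654 = +11.6144 (running +37.1633)
  i=5: 0.6234·1.2944 − 2.7739·-2.3485 = +7.3215 (running +44.4848)
Area = |Σ|/2 = |44.4848|/2 = 22.2424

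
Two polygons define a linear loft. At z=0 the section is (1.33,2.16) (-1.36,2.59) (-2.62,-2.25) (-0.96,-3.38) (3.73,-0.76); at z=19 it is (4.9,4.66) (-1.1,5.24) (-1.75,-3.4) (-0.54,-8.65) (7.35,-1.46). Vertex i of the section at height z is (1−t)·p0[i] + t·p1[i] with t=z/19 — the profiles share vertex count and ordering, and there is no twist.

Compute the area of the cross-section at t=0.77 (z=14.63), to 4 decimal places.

Area at t=0.77: 65.0125

Cross-section at t=0.77: each vertex is (1-t)·p0[i] + t·p1[i].
  v1: (1-0.77)·(1.33,2.16) + 0.77·(4.9,4.66) = (4.0789,4.0850)
  v2: (1-0.77)·(-1.36,2.59) + 0.77·(-1.1,5.24) = (-1.1598,4.6305)
  v3: (1-0.77)·(-2.62,-2.25) + 0.77·(-1.75,-3.4) = (-1.9501,-3.1355)
  v4: (1-0.77)·(-0.96,-3.38) + 0.77·(-0.54,-8.65) = (-0.6366,-7.4379)
  v5: (1-0.77)·(3.73,-0.76) + 0.77·(7.35,-1.46) = (6.5174,-1.2990)
Shoelace sum Σ(x_i·y_{i+1} − x_{i+1}·y_i):
  i=1: 4.0789·4.6305 − -1.1598·4.0850 = +23.6251 (running +23.6251)
  i=2: -1.1598·-3.1355 − -1.9501·4.6305 = +12.6665 (running +36.2916)
  i=3: -1.9501·-7.4379 − -0.6366·-3.1355 = +12.5086 (running +48.8002)
  i=4: -0.6366·-1.2990 − 6.5174·-7.4379 = +49.3027 (running +98.1029)
  i=5: 6.5174·4.0850 − 4.0789·-1.2990 = +31.9221 (running +130.0250)
Area = |Σ|/2 = |130.0250|/2 = 65.0125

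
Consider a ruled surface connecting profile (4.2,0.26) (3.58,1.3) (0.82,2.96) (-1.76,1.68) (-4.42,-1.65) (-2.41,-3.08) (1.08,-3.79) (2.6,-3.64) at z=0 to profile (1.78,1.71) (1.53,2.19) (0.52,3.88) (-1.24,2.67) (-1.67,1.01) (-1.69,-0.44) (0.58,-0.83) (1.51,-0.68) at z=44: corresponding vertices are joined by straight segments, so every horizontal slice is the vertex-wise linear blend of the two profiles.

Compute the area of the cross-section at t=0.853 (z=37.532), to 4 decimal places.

Cross-section at t=0.853: each vertex is (1-t)·p0[i] + t·p1[i].
  v1: (1-0.853)·(4.2,0.26) + 0.853·(1.78,1.71) = (2.1357,1.4968)
  v2: (1-0.853)·(3.58,1.3) + 0.853·(1.53,2.19) = (1.8314,2.0592)
  v3: (1-0.853)·(0.82,2.96) + 0.853·(0.52,3.88) = (0.5641,3.7448)
  v4: (1-0.853)·(-1.76,1.68) + 0.853·(-1.24,2.67) = (-1.3164,2.5245)
  v5: (1-0.853)·(-4.42,-1.65) + 0.853·(-1.67,1.01) = (-2.0743,0.6190)
  v6: (1-0.853)·(-2.41,-3.08) + 0.853·(-1.69,-0.44) = (-1.7958,-0.8281)
  v7: (1-0.853)·(1.08,-3.79) + 0.853·(0.58,-0.83) = (0.6535,-1.2651)
  v8: (1-0.853)·(2.6,-3.64) + 0.853·(1.51,-0.68) = (1.6702,-1.1151)
Shoelace sum Σ(x_i·y_{i+1} − x_{i+1}·y_i):
  i=1: 2.1357·2.0592 − 1.8314·1.4968 = +1.6566 (running +1.6566)
  i=2: 1.8314·3.7448 − 0.5641·2.0592 = +5.6964 (running +7.3530)
  i=3: 0.5641·2.5245 − -1.3164·3.7448 = +6.3538 (running +13.7068)
  i=4: -1.3164·0.6190 − -2.0743·2.5245 = +4.4215 (running +18.1283)
  i=5: -2.0743·-0.8281 − -1.7958·0.6190 = +2.8292 (running +20.9576)
  i=6: -1.7958·-1.2651 − 0.6535·-0.8281 = +2.8131 (running +23.7707)
  i=7: 0.6535·-1.1151 − 1.6702·-1.2651 = +1.3843 (running +25.1550)
  i=8: 1.6702·1.4968 − 2.1357·-1.1151 = +4.8817 (running +30.0367)
Area = |Σ|/2 = |30.0367|/2 = 15.0183

Area at t=0.853: 15.0183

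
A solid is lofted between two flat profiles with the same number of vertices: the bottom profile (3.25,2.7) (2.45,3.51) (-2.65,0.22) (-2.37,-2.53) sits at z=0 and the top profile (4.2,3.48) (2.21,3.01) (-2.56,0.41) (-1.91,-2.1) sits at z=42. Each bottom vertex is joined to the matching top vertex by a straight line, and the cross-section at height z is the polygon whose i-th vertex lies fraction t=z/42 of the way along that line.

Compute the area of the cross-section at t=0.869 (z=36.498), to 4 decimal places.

Area at t=0.869: 11.0867

Cross-section at t=0.869: each vertex is (1-t)·p0[i] + t·p1[i].
  v1: (1-0.869)·(3.25,2.7) + 0.869·(4.2,3.48) = (4.0755,3.3778)
  v2: (1-0.869)·(2.45,3.51) + 0.869·(2.21,3.01) = (2.2414,3.0755)
  v3: (1-0.869)·(-2.65,0.22) + 0.869·(-2.56,0.41) = (-2.5718,0.3851)
  v4: (1-0.869)·(-2.37,-2.53) + 0.869·(-1.91,-2.1) = (-1.9703,-2.1563)
Shoelace sum Σ(x_i·y_{i+1} − x_{i+1}·y_i):
  i=1: 4.0755·3.0755 − 2.2414·3.3778 = +4.9632 (running +4.9632)
  i=2: 2.2414·0.3851 − -2.5718·3.0755 = +8.7727 (running +13.7359)
  i=3: -2.5718·-2.1563 − -1.9703·0.3851 = +6.3044 (running +20.0403)
  i=4: -1.9703·3.3778 − 4.0755·-2.1563 = +2.1330 (running +22.1734)
Area = |Σ|/2 = |22.1734|/2 = 11.0867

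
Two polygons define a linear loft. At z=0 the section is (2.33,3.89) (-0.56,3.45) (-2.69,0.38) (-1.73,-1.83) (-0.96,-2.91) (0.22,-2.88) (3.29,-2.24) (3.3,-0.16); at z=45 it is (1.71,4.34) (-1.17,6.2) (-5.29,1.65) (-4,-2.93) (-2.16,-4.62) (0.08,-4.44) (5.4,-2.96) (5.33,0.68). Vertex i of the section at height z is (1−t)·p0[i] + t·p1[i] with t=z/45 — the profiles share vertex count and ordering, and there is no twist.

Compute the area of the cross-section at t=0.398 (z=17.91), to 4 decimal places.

Area at t=0.398: 46.5208

Cross-section at t=0.398: each vertex is (1-t)·p0[i] + t·p1[i].
  v1: (1-0.398)·(2.33,3.89) + 0.398·(1.71,4.34) = (2.0832,4.0691)
  v2: (1-0.398)·(-0.56,3.45) + 0.398·(-1.17,6.2) = (-0.8028,4.5445)
  v3: (1-0.398)·(-2.69,0.38) + 0.398·(-5.29,1.65) = (-3.7248,0.8855)
  v4: (1-0.398)·(-1.73,-1.83) + 0.398·(-4,-2.93) = (-2.6335,-2.2678)
  v5: (1-0.398)·(-0.96,-2.91) + 0.398·(-2.16,-4.62) = (-1.4376,-3.5906)
  v6: (1-0.398)·(0.22,-2.88) + 0.398·(0.08,-4.44) = (0.1643,-3.5009)
  v7: (1-0.398)·(3.29,-2.24) + 0.398·(5.4,-2.96) = (4.1298,-2.5266)
  v8: (1-0.398)·(3.3,-0.16) + 0.398·(5.33,0.68) = (4.1079,0.1743)
Shoelace sum Σ(x_i·y_{i+1} − x_{i+1}·y_i):
  i=1: 2.0832·4.5445 − -0.8028·4.0691 = +12.7339 (running +12.7339)
  i=2: -0.8028·0.8855 − -3.7248·4.5445 = +16.2165 (running +28.9504)
  i=3: -3.7248·-2.2678 − -2.6335·0.8855 = +10.7789 (running +39.7293)
  i=4: -2.6335·-3.5906 − -1.4376·-2.2678 = +6.1955 (running +45.9248)
  i=5: -1.4376·-3.5009 − 0.1643·-3.5906 = +5.6227 (running +51.5475)
  i=6: 0.1643·-2.5266 − 4.1298·-3.5009 = +14.0428 (running +65.5903)
  i=7: 4.1298·0.1743 − 4.1079·-2.5266 = +11.0989 (running +76.6892)
  i=8: 4.1079·4.0691 − 2.0832·0.1743 = +16.3525 (running +93.0416)
Area = |Σ|/2 = |93.0416|/2 = 46.5208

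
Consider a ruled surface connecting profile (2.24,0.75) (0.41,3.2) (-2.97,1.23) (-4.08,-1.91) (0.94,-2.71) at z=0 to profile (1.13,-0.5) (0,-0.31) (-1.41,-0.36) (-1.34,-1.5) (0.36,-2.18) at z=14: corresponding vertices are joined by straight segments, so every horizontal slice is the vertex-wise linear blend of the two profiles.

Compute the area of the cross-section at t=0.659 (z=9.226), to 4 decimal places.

Cross-section at t=0.659: each vertex is (1-t)·p0[i] + t·p1[i].
  v1: (1-0.659)·(2.24,0.75) + 0.659·(1.13,-0.5) = (1.5085,-0.0738)
  v2: (1-0.659)·(0.41,3.2) + 0.659·(0,-0.31) = (0.1398,0.8869)
  v3: (1-0.659)·(-2.97,1.23) + 0.659·(-1.41,-0.36) = (-1.9420,0.1822)
  v4: (1-0.659)·(-4.08,-1.91) + 0.659·(-1.34,-1.5) = (-2.2743,-1.6398)
  v5: (1-0.659)·(0.94,-2.71) + 0.659·(0.36,-2.18) = (0.5578,-2.3607)
Shoelace sum Σ(x_i·y_{i+1} − x_{i+1}·y_i):
  i=1: 1.5085·0.8869 − 0.1398·-0.0738 = +1.3482 (running +1.3482)
  i=2: 0.1398·0.1822 − -1.9420·0.8869 = +1.7478 (running +3.0960)
  i=3: -1.9420·-1.6398 − -2.2743·0.1822 = +3.5988 (running +6.6948)
  i=4: -2.2743·-2.3607 − 0.5578·-1.6398 = +6.2838 (running +12.9786)
  i=5: 0.5578·-0.0738 − 1.5085·-2.3607 = +3.5200 (running +16.4987)
Area = |Σ|/2 = |16.4987|/2 = 8.2493

Area at t=0.659: 8.2493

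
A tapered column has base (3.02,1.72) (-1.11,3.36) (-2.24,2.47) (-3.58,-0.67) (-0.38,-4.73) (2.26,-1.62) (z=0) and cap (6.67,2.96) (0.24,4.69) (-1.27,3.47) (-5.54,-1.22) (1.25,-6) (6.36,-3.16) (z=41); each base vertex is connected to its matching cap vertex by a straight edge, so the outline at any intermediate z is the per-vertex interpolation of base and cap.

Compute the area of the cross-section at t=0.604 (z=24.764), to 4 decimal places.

Cross-section at t=0.604: each vertex is (1-t)·p0[i] + t·p1[i].
  v1: (1-0.604)·(3.02,1.72) + 0.604·(6.67,2.96) = (5.2246,2.4690)
  v2: (1-0.604)·(-1.11,3.36) + 0.604·(0.24,4.69) = (-0.2946,4.1633)
  v3: (1-0.604)·(-2.24,2.47) + 0.604·(-1.27,3.47) = (-1.6541,3.0740)
  v4: (1-0.604)·(-3.58,-0.67) + 0.604·(-5.54,-1.22) = (-4.7638,-1.0022)
  v5: (1-0.604)·(-0.38,-4.73) + 0.604·(1.25,-6) = (0.6045,-5.4971)
  v6: (1-0.604)·(2.26,-1.62) + 0.604·(6.36,-3.16) = (4.7364,-2.5502)
Shoelace sum Σ(x_i·y_{i+1} − x_{i+1}·y_i):
  i=1: 5.2246·4.1633 − -0.2946·2.4690 = +22.4790 (running +22.4790)
  i=2: -0.2946·3.0740 − -1.6541·4.1633 = +5.9810 (running +28.4601)
  i=3: -1.6541·-1.0022 − -4.7638·3.0740 = +16.3018 (running +44.7619)
  i=4: -4.7638·-5.4971 − 0.6045·-1.0022 = +26.7931 (running +71.5549)
  i=5: 0.6045·-2.5502 − 4.7364·-5.4971 = +24.4947 (running +96.0497)
  i=6: 4.7364·2.4690 − 5.2246·-2.5502 = +25.0175 (running +121.0672)
Area = |Σ|/2 = |121.0672|/2 = 60.5336

Area at t=0.604: 60.5336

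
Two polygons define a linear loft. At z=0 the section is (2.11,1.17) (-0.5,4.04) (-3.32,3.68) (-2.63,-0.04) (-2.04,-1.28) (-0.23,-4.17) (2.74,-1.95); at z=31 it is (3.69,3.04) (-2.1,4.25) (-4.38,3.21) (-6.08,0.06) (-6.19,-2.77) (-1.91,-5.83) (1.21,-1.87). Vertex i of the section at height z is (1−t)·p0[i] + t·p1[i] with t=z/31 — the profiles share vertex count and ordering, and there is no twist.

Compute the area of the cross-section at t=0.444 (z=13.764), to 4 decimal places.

Cross-section at t=0.444: each vertex is (1-t)·p0[i] + t·p1[i].
  v1: (1-0.444)·(2.11,1.17) + 0.444·(3.69,3.04) = (2.8115,2.0003)
  v2: (1-0.444)·(-0.5,4.04) + 0.444·(-2.1,4.25) = (-1.2104,4.1332)
  v3: (1-0.444)·(-3.32,3.68) + 0.444·(-4.38,3.21) = (-3.7906,3.4713)
  v4: (1-0.444)·(-2.63,-0.04) + 0.444·(-6.08,0.06) = (-4.1618,0.0044)
  v5: (1-0.444)·(-2.04,-1.28) + 0.444·(-6.19,-2.77) = (-3.8826,-1.9416)
  v6: (1-0.444)·(-0.23,-4.17) + 0.444·(-1.91,-5.83) = (-0.9759,-4.9070)
  v7: (1-0.444)·(2.74,-1.95) + 0.444·(1.21,-1.87) = (2.0607,-1.9145)
Shoelace sum Σ(x_i·y_{i+1} − x_{i+1}·y_i):
  i=1: 2.8115·4.1332 − -1.2104·2.0003 = +14.0418 (running +14.0418)
  i=2: -1.2104·3.4713 − -3.7906·4.1332 = +11.4659 (running +25.5078)
  i=3: -3.7906·0.0044 − -4.1618·3.4713 = +14.4303 (running +39.9380)
  i=4: -4.1618·-1.9416 − -3.8826·0.0044 = +8.0975 (running +48.0355)
  i=5: -3.8826·-4.9070 − -0.9759·-1.9416 = +17.1573 (running +65.1928)
  i=6: -0.9759·-1.9145 − 2.0607·-4.9070 = +11.9802 (running +77.1730)
  i=7: 2.0607·2.0003 − 2.8115·-1.9145 = +9.5045 (running +86.6775)
Area = |Σ|/2 = |86.6775|/2 = 43.3388

Area at t=0.444: 43.3388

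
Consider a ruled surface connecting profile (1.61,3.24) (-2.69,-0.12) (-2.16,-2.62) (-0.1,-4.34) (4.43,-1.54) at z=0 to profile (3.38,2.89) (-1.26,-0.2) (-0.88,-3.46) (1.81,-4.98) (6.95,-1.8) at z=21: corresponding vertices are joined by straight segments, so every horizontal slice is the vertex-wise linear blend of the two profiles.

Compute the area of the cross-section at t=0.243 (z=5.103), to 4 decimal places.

Cross-section at t=0.243: each vertex is (1-t)·p0[i] + t·p1[i].
  v1: (1-0.243)·(1.61,3.24) + 0.243·(3.38,2.89) = (2.0401,3.1549)
  v2: (1-0.243)·(-2.69,-0.12) + 0.243·(-1.26,-0.2) = (-2.3425,-0.1394)
  v3: (1-0.243)·(-2.16,-2.62) + 0.243·(-0.88,-3.46) = (-1.8490,-2.8241)
  v4: (1-0.243)·(-0.1,-4.34) + 0.243·(1.81,-4.98) = (0.3641,-4.4955)
  v5: (1-0.243)·(4.43,-1.54) + 0.243·(6.95,-1.8) = (5.0424,-1.6032)
Shoelace sum Σ(x_i·y_{i+1} − x_{i+1}·y_i):
  i=1: 2.0401·-0.1394 − -2.3425·3.1549 = +7.1060 (running +7.1060)
  i=2: -2.3425·-2.8241 − -1.8490·-0.1394 = +6.3577 (running +13.4637)
  i=3: -1.8490·-4.4955 − 0.3641·-2.8241 = +9.3404 (running +22.8041)
  i=4: 0.3641·-1.6032 − 5.0424·-4.4955 = +22.0843 (running +44.8884)
  i=5: 5.0424·3.1549 − 2.0401·-1.6032 = +19.1791 (running +64.0674)
Area = |Σ|/2 = |64.0674|/2 = 32.0337

Area at t=0.243: 32.0337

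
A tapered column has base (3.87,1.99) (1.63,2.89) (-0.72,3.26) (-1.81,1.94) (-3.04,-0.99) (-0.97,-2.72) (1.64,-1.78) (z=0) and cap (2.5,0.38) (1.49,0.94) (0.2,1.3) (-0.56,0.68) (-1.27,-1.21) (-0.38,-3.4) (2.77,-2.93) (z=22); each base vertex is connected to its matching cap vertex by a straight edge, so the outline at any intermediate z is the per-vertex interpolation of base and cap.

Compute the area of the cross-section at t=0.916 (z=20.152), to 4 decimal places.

Area at t=0.916: 15.1663

Cross-section at t=0.916: each vertex is (1-t)·p0[i] + t·p1[i].
  v1: (1-0.916)·(3.87,1.99) + 0.916·(2.5,0.38) = (2.6151,0.5152)
  v2: (1-0.916)·(1.63,2.89) + 0.916·(1.49,0.94) = (1.5018,1.1038)
  v3: (1-0.916)·(-0.72,3.26) + 0.916·(0.2,1.3) = (0.1227,1.4646)
  v4: (1-0.916)·(-1.81,1.94) + 0.916·(-0.56,0.68) = (-0.6650,0.7858)
  v5: (1-0.916)·(-3.04,-0.99) + 0.916·(-1.27,-1.21) = (-1.4187,-1.1915)
  v6: (1-0.916)·(-0.97,-2.72) + 0.916·(-0.38,-3.4) = (-0.4296,-3.3429)
  v7: (1-0.916)·(1.64,-1.78) + 0.916·(2.77,-2.93) = (2.6751,-2.8334)
Shoelace sum Σ(x_i·y_{i+1} − x_{i+1}·y_i):
  i=1: 2.6151·1.1038 − 1.5018·0.5152 = +2.1128 (running +2.1128)
  i=2: 1.5018·1.4646 − 0.1227·1.1038 = +2.0641 (running +4.1768)
  i=3: 0.1227·0.7858 − -0.6650·1.4646 = +1.0704 (running +5.2473)
  i=4: -0.6650·-1.1915 − -1.4187·0.7858 = +1.9072 (running +7.1545)
  i=5: -1.4187·-3.3429 − -0.4296·-1.1915 = +4.2306 (running +11.3851)
  i=6: -0.4296·-2.8334 − 2.6751·-3.3429 = +10.1596 (running +21.5447)
  i=7: 2.6751·0.5152 − 2.6151·-2.8334 = +8.7879 (running +30.3326)
Area = |Σ|/2 = |30.3326|/2 = 15.1663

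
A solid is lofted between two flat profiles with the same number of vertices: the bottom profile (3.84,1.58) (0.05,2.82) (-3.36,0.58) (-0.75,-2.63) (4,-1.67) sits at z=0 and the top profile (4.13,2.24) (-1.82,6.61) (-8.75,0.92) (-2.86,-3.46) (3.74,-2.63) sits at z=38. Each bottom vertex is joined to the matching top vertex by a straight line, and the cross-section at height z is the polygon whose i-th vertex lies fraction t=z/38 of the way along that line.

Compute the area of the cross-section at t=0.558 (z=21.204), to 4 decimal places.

Area at t=0.558: 53.0169

Cross-section at t=0.558: each vertex is (1-t)·p0[i] + t·p1[i].
  v1: (1-0.558)·(3.84,1.58) + 0.558·(4.13,2.24) = (4.0018,1.9483)
  v2: (1-0.558)·(0.05,2.82) + 0.558·(-1.82,6.61) = (-0.9935,4.9348)
  v3: (1-0.558)·(-3.36,0.58) + 0.558·(-8.75,0.92) = (-6.3676,0.7697)
  v4: (1-0.558)·(-0.75,-2.63) + 0.558·(-2.86,-3.46) = (-1.9274,-3.0931)
  v5: (1-0.558)·(4,-1.67) + 0.558·(3.74,-2.63) = (3.8549,-2.2057)
Shoelace sum Σ(x_i·y_{i+1} − x_{i+1}·y_i):
  i=1: 4.0018·4.9348 − -0.9935·1.9483 = +21.6838 (running +21.6838)
  i=2: -0.9935·0.7697 − -6.3676·4.9348 = +30.6584 (running +52.3422)
  i=3: -6.3676·-3.0931 − -1.9274·0.7697 = +21.1795 (running +73.5217)
  i=4: -1.9274·-2.2057 − 3.8549·-3.0931 = +16.1750 (running +89.6966)
  i=5: 3.8549·1.9483 − 4.0018·-2.2057 = +16.3372 (running +106.0338)
Area = |Σ|/2 = |106.0338|/2 = 53.0169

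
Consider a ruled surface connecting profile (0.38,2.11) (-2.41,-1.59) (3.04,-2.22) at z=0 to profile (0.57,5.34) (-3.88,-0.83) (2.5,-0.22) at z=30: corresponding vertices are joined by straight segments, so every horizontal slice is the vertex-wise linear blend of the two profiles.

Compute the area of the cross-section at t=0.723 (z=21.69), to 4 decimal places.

Cross-section at t=0.723: each vertex is (1-t)·p0[i] + t·p1[i].
  v1: (1-0.723)·(0.38,2.11) + 0.723·(0.57,5.34) = (0.5174,4.4453)
  v2: (1-0.723)·(-2.41,-1.59) + 0.723·(-3.88,-0.83) = (-3.4728,-1.0405)
  v3: (1-0.723)·(3.04,-2.22) + 0.723·(2.5,-0.22) = (2.6496,-0.7740)
Shoelace sum Σ(x_i·y_{i+1} − x_{i+1}·y_i):
  i=1: 0.5174·-1.0405 − -3.4728·4.4453 = +14.8993 (running +14.8993)
  i=2: -3.4728·-0.7740 − 2.6496·-1.0405 = +5.4449 (running +20.3442)
  i=3: 2.6496·4.4453 − 0.5174·-0.7740 = +12.1786 (running +32.5228)
Area = |Σ|/2 = |32.5228|/2 = 16.2614

Area at t=0.723: 16.2614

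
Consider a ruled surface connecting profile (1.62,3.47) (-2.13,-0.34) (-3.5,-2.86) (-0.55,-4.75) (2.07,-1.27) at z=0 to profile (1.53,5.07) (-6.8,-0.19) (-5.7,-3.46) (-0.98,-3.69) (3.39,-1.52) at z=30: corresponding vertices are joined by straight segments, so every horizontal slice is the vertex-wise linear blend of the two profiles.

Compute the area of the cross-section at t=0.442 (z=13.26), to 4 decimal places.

Cross-section at t=0.442: each vertex is (1-t)·p0[i] + t·p1[i].
  v1: (1-0.442)·(1.62,3.47) + 0.442·(1.53,5.07) = (1.5802,4.1772)
  v2: (1-0.442)·(-2.13,-0.34) + 0.442·(-6.8,-0.19) = (-4.1941,-0.2737)
  v3: (1-0.442)·(-3.5,-2.86) + 0.442·(-5.7,-3.46) = (-4.4724,-3.1252)
  v4: (1-0.442)·(-0.55,-4.75) + 0.442·(-0.98,-3.69) = (-0.7401,-4.2815)
  v5: (1-0.442)·(2.07,-1.27) + 0.442·(3.39,-1.52) = (2.6534,-1.3805)
Shoelace sum Σ(x_i·y_{i+1} − x_{i+1}·y_i):
  i=1: 1.5802·-0.2737 − -4.1941·4.1772 = +17.0873 (running +17.0873)
  i=2: -4.1941·-3.1252 − -4.4724·-0.2737 = +11.8834 (running +28.9707)
  i=3: -4.4724·-4.2815 − -0.7401·-3.1252 = +16.8357 (running +45.8063)
  i=4: -0.7401·-1.3805 − 2.6534·-4.2815 = +12.3823 (running +58.1886)
  i=5: 2.6534·4.1772 − 1.5802·-1.3805 = +13.2654 (running +71.4541)
Area = |Σ|/2 = |71.4541|/2 = 35.7270

Area at t=0.442: 35.7270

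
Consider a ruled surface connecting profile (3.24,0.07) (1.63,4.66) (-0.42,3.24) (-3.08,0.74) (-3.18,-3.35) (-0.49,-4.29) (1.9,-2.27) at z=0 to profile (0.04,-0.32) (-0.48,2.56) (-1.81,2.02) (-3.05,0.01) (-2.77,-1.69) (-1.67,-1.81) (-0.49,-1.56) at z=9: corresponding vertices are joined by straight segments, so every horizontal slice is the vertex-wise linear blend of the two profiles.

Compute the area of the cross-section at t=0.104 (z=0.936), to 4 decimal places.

Area at t=0.104: 32.9872

Cross-section at t=0.104: each vertex is (1-t)·p0[i] + t·p1[i].
  v1: (1-0.104)·(3.24,0.07) + 0.104·(0.04,-0.32) = (2.9072,0.0294)
  v2: (1-0.104)·(1.63,4.66) + 0.104·(-0.48,2.56) = (1.4106,4.4416)
  v3: (1-0.104)·(-0.42,3.24) + 0.104·(-1.81,2.02) = (-0.5646,3.1131)
  v4: (1-0.104)·(-3.08,0.74) + 0.104·(-3.05,0.01) = (-3.0769,0.6641)
  v5: (1-0.104)·(-3.18,-3.35) + 0.104·(-2.77,-1.69) = (-3.1374,-3.1774)
  v6: (1-0.104)·(-0.49,-4.29) + 0.104·(-1.67,-1.81) = (-0.6127,-4.0321)
  v7: (1-0.104)·(1.9,-2.27) + 0.104·(-0.49,-1.56) = (1.6514,-2.1962)
Shoelace sum Σ(x_i·y_{i+1} − x_{i+1}·y_i):
  i=1: 2.9072·4.4416 − 1.4106·0.0294 = +12.8711 (running +12.8711)
  i=2: 1.4106·3.1131 − -0.5646·4.4416 = +6.8988 (running +19.7699)
  i=3: -0.5646·0.6641 − -3.0769·3.1131 = +9.2038 (running +28.9737)
  i=4: -3.0769·-3.1774 − -3.1374·0.6641 = +11.8598 (running +40.8335)
  i=5: -3.1374·-4.0321 − -0.6127·-3.1774 = +10.7033 (running +51.5367)
  i=6: -0.6127·-2.1962 − 1.6514·-4.0321 = +8.0044 (running +59.5411)
  i=7: 1.6514·0.0294 − 2.9072·-2.1962 = +6.4333 (running +65.9744)
Area = |Σ|/2 = |65.9744|/2 = 32.9872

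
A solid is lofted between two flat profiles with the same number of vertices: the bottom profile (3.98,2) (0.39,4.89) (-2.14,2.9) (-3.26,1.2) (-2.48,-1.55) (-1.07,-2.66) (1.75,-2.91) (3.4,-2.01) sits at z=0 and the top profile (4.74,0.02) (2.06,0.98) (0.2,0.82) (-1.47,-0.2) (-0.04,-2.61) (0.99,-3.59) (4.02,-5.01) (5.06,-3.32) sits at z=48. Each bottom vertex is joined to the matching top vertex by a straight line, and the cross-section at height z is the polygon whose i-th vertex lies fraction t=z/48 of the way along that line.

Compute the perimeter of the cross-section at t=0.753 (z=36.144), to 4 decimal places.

Cross-section at t=0.753: each vertex is (1-t)·p0[i] + t·p1[i].
  v1: (1-0.753)·(3.98,2) + 0.753·(4.74,0.02) = (4.5523,0.5091)
  v2: (1-0.753)·(0.39,4.89) + 0.753·(2.06,0.98) = (1.6475,1.9458)
  v3: (1-0.753)·(-2.14,2.9) + 0.753·(0.2,0.82) = (-0.3780,1.3338)
  v4: (1-0.753)·(-3.26,1.2) + 0.753·(-1.47,-0.2) = (-1.9121,0.1458)
  v5: (1-0.753)·(-2.48,-1.55) + 0.753·(-0.04,-2.61) = (-0.6427,-2.3482)
  v6: (1-0.753)·(-1.07,-2.66) + 0.753·(0.99,-3.59) = (0.4812,-3.3603)
  v7: (1-0.753)·(1.75,-2.91) + 0.753·(4.02,-5.01) = (3.4593,-4.4913)
  v8: (1-0.753)·(3.4,-2.01) + 0.753·(5.06,-3.32) = (4.6500,-2.9964)
Perimeter = Σ |v_{i+1} − v_i|:
  edge 1→2: √(-2.9048² + 1.4367²) = 3.2407 (running 3.2407)
  edge 2→3: √(-2.0255² + -0.6120²) = 2.1159 (running 5.3566)
  edge 3→4: √(-1.5341² + -1.1880²) = 1.9403 (running 7.2969)
  edge 4→5: √(1.2694² + -2.4940²) = 2.7985 (running 10.0954)
  edge 5→6: √(1.1239² + -1.0121²) = 1.5124 (running 11.6078)
  edge 6→7: √(2.9781² + -1.1310²) = 3.1857 (running 14.7935)
  edge 7→8: √(1.1907² + 1.4949²) = 1.9111 (running 16.7046)
  edge 8→1: √(-0.0977² + 3.5055²) = 3.5069 (running 20.2114)
Perimeter = 20.2114

Perimeter at t=0.753: 20.2114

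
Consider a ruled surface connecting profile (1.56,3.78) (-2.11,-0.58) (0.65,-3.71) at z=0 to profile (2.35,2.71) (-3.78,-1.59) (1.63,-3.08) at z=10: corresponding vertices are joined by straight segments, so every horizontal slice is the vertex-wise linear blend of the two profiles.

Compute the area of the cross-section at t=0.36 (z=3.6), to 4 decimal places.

Cross-section at t=0.36: each vertex is (1-t)·p0[i] + t·p1[i].
  v1: (1-0.36)·(1.56,3.78) + 0.36·(2.35,2.71) = (1.8444,3.3948)
  v2: (1-0.36)·(-2.11,-0.58) + 0.36·(-3.78,-1.59) = (-2.7112,-0.9436)
  v3: (1-0.36)·(0.65,-3.71) + 0.36·(1.63,-3.08) = (1.0028,-3.4832)
Shoelace sum Σ(x_i·y_{i+1} − x_{i+1}·y_i):
  i=1: 1.8444·-0.9436 − -2.7112·3.3948 = +7.4636 (running +7.4636)
  i=2: -2.7112·-3.4832 − 1.0028·-0.9436 = +10.3899 (running +17.8535)
  i=3: 1.0028·3.3948 − 1.8444·-3.4832 = +9.8287 (running +27.6822)
Area = |Σ|/2 = |27.6822|/2 = 13.8411

Area at t=0.36: 13.8411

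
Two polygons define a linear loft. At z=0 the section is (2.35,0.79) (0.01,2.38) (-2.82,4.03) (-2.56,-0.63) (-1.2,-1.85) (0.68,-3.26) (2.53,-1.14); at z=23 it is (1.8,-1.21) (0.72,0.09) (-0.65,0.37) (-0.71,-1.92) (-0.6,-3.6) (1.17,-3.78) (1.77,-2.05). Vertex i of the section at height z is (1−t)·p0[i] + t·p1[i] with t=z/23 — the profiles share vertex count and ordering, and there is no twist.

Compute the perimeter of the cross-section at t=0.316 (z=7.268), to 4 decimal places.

Cross-section at t=0.316: each vertex is (1-t)·p0[i] + t·p1[i].
  v1: (1-0.316)·(2.35,0.79) + 0.316·(1.8,-1.21) = (2.1762,0.1580)
  v2: (1-0.316)·(0.01,2.38) + 0.316·(0.72,0.09) = (0.2344,1.6564)
  v3: (1-0.316)·(-2.82,4.03) + 0.316·(-0.65,0.37) = (-2.1343,2.8734)
  v4: (1-0.316)·(-2.56,-0.63) + 0.316·(-0.71,-1.92) = (-1.9754,-1.0376)
  v5: (1-0.316)·(-1.2,-1.85) + 0.316·(-0.6,-3.6) = (-1.0104,-2.4030)
  v6: (1-0.316)·(0.68,-3.26) + 0.316·(1.17,-3.78) = (0.8348,-3.4243)
  v7: (1-0.316)·(2.53,-1.14) + 0.316·(1.77,-2.05) = (2.2898,-1.4276)
Perimeter = Σ |v_{i+1} − v_i|:
  edge 1→2: √(-1.9418² + 1.4984²) = 2.4527 (running 2.4527)
  edge 2→3: √(-2.3686² + 1.2171²) = 2.6630 (running 5.1157)
  edge 3→4: √(0.1589² + -3.9111²) = 3.9143 (running 9.0301)
  edge 4→5: √(0.9650² + -1.3654²) = 1.6720 (running 10.7020)
  edge 5→6: √(1.8452² + -1.0213²) = 2.1090 (running 12.8110)
  edge 6→7: √(1.4550² + 1.9968²) = 2.4706 (running 15.2817)
  edge 7→1: √(-0.1136² + 1.5856²) = 1.5896 (running 16.8713)
Perimeter = 16.8713

Perimeter at t=0.316: 16.8713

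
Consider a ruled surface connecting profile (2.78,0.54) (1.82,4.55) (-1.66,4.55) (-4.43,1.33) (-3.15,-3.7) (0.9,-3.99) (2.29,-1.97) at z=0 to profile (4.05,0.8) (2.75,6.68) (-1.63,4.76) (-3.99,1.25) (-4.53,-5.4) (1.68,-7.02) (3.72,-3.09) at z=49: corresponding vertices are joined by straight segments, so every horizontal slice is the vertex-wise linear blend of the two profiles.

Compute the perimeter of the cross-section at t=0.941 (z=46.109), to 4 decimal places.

Cross-section at t=0.941: each vertex is (1-t)·p0[i] + t·p1[i].
  v1: (1-0.941)·(2.78,0.54) + 0.941·(4.05,0.8) = (3.9751,0.7847)
  v2: (1-0.941)·(1.82,4.55) + 0.941·(2.75,6.68) = (2.6951,6.5543)
  v3: (1-0.941)·(-1.66,4.55) + 0.941·(-1.63,4.76) = (-1.6318,4.7476)
  v4: (1-0.941)·(-4.43,1.33) + 0.941·(-3.99,1.25) = (-4.0160,1.2547)
  v5: (1-0.941)·(-3.15,-3.7) + 0.941·(-4.53,-5.4) = (-4.4486,-5.2997)
  v6: (1-0.941)·(0.9,-3.99) + 0.941·(1.68,-7.02) = (1.6340,-6.8412)
  v7: (1-0.941)·(2.29,-1.97) + 0.941·(3.72,-3.09) = (3.6356,-3.0239)
Perimeter = Σ |v_{i+1} − v_i|:
  edge 1→2: √(-1.2799² + 5.7697²) = 5.9099 (running 5.9099)
  edge 2→3: √(-4.3269² + -1.8067²) = 4.6890 (running 10.5989)
  edge 3→4: √(-2.3842² + -3.4929²) = 4.2290 (running 14.8279)
  edge 4→5: √(-0.4326² + -6.5544²) = 6.5687 (running 21.3966)
  edge 5→6: √(6.0826² + -1.5415²) = 6.2749 (running 27.6715)
  edge 6→7: √(2.0016² + 3.8173²) = 4.3103 (running 31.9817)
  edge 7→1: √(0.3394² + 3.8086²) = 3.8237 (running 35.8054)
Perimeter = 35.8054

Perimeter at t=0.941: 35.8054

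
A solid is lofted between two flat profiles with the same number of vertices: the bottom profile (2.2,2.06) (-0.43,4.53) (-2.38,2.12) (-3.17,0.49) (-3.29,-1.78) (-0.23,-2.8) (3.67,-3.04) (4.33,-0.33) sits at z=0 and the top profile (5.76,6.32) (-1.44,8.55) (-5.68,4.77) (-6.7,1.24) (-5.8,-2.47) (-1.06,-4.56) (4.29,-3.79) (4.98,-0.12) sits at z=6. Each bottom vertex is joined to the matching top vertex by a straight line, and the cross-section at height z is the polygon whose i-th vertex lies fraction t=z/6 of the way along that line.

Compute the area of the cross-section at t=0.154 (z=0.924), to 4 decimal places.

Cross-section at t=0.154: each vertex is (1-t)·p0[i] + t·p1[i].
  v1: (1-0.154)·(2.2,2.06) + 0.154·(5.76,6.32) = (2.7482,2.7160)
  v2: (1-0.154)·(-0.43,4.53) + 0.154·(-1.44,8.55) = (-0.5855,5.1491)
  v3: (1-0.154)·(-2.38,2.12) + 0.154·(-5.68,4.77) = (-2.8882,2.5281)
  v4: (1-0.154)·(-3.17,0.49) + 0.154·(-6.7,1.24) = (-3.7136,0.6055)
  v5: (1-0.154)·(-3.29,-1.78) + 0.154·(-5.8,-2.47) = (-3.6765,-1.8863)
  v6: (1-0.154)·(-0.23,-2.8) + 0.154·(-1.06,-4.56) = (-0.3578,-3.0710)
  v7: (1-0.154)·(3.67,-3.04) + 0.154·(4.29,-3.79) = (3.7655,-3.1555)
  v8: (1-0.154)·(4.33,-0.33) + 0.154·(4.98,-0.12) = (4.4301,-0.2977)
Shoelace sum Σ(x_i·y_{i+1} − x_{i+1}·y_i):
  i=1: 2.7482·5.1491 − -0.5855·2.7160 = +15.7413 (running +15.7413)
  i=2: -0.5855·2.5281 − -2.8882·5.1491 = +13.3913 (running +29.1325)
  i=3: -2.8882·0.6055 − -3.7136·2.5281 = +7.6396 (running +36.7721)
  i=4: -3.7136·-1.8863 − -3.6765·0.6055 = +9.2310 (running +46.0031)
  i=5: -3.6765·-3.0710 − -0.3578·-1.8863 = +10.6159 (running +56.6190)
  i=6: -0.3578·-3.1555 − 3.7655·-3.0710 = +12.6930 (running +69.3120)
  i=7: 3.7655·-0.2977 − 4.4301·-3.1555 = +12.8583 (running +82.1704)
  i=8: 4.4301·2.7160 − 2.7482·-0.2977 = +12.8504 (running +95.0207)
Area = |Σ|/2 = |95.0207|/2 = 47.5104

Area at t=0.154: 47.5104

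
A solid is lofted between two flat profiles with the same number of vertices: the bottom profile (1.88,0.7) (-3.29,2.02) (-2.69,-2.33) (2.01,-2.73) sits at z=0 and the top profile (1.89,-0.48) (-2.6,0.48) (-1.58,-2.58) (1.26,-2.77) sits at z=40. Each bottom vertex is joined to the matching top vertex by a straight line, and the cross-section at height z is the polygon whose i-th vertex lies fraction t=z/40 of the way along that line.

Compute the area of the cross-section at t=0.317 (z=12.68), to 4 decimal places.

Area at t=0.317: 15.6459

Cross-section at t=0.317: each vertex is (1-t)·p0[i] + t·p1[i].
  v1: (1-0.317)·(1.88,0.7) + 0.317·(1.89,-0.48) = (1.8832,0.3259)
  v2: (1-0.317)·(-3.29,2.02) + 0.317·(-2.6,0.48) = (-3.0713,1.5318)
  v3: (1-0.317)·(-2.69,-2.33) + 0.317·(-1.58,-2.58) = (-2.3381,-2.4093)
  v4: (1-0.317)·(2.01,-2.73) + 0.317·(1.26,-2.77) = (1.7723,-2.7427)
Shoelace sum Σ(x_i·y_{i+1} − x_{i+1}·y_i):
  i=1: 1.8832·1.5318 − -3.0713·0.3259 = +3.8857 (running +3.8857)
  i=2: -3.0713·-2.4093 − -2.3381·1.5318 = +10.9811 (running +14.8668)
  i=3: -2.3381·-2.7427 − 1.7723·-2.4093 = +10.6825 (running +25.5493)
  i=4: 1.7723·0.3259 − 1.8832·-2.7427 = +5.7426 (running +31.2919)
Area = |Σ|/2 = |31.2919|/2 = 15.6459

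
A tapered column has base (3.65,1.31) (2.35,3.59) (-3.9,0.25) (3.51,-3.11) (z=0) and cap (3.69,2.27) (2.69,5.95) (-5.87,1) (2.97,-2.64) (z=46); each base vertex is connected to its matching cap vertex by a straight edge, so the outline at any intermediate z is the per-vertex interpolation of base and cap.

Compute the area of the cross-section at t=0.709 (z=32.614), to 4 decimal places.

Cross-section at t=0.709: each vertex is (1-t)·p0[i] + t·p1[i].
  v1: (1-0.709)·(3.65,1.31) + 0.709·(3.69,2.27) = (3.6784,1.9906)
  v2: (1-0.709)·(2.35,3.59) + 0.709·(2.69,5.95) = (2.5911,5.2632)
  v3: (1-0.709)·(-3.9,0.25) + 0.709·(-5.87,1) = (-5.2967,0.7817)
  v4: (1-0.709)·(3.51,-3.11) + 0.709·(2.97,-2.64) = (3.1271,-2.7768)
Shoelace sum Σ(x_i·y_{i+1} − x_{i+1}·y_i):
  i=1: 3.6784·5.2632 − 2.5911·1.9906 = +14.2022 (running +14.2022)
  i=2: 2.5911·0.7817 − -5.2967·5.2632 = +29.9035 (running +44.1057)
  i=3: -5.2967·-2.7768 − 3.1271·0.7817 = +12.2632 (running +56.3689)
  i=4: 3.1271·1.9906 − 3.6784·-2.7768 = +16.4390 (running +72.8079)
Area = |Σ|/2 = |72.8079|/2 = 36.4039

Area at t=0.709: 36.4039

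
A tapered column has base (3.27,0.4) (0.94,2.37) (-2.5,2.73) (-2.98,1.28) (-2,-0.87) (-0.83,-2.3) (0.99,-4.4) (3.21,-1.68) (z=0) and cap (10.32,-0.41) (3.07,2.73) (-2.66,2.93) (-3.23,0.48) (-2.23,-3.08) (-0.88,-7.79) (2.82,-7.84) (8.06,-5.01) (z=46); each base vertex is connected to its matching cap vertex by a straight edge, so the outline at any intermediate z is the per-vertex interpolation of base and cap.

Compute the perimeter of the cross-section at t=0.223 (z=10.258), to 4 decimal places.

Perimeter at t=0.223: 24.3944

Cross-section at t=0.223: each vertex is (1-t)·p0[i] + t·p1[i].
  v1: (1-0.223)·(3.27,0.4) + 0.223·(10.32,-0.41) = (4.8422,0.2194)
  v2: (1-0.223)·(0.94,2.37) + 0.223·(3.07,2.73) = (1.4150,2.4503)
  v3: (1-0.223)·(-2.5,2.73) + 0.223·(-2.66,2.93) = (-2.5357,2.7746)
  v4: (1-0.223)·(-2.98,1.28) + 0.223·(-3.23,0.48) = (-3.0357,1.1016)
  v5: (1-0.223)·(-2,-0.87) + 0.223·(-2.23,-3.08) = (-2.0513,-1.3628)
  v6: (1-0.223)·(-0.83,-2.3) + 0.223·(-0.88,-7.79) = (-0.8411,-3.5243)
  v7: (1-0.223)·(0.99,-4.4) + 0.223·(2.82,-7.84) = (1.3981,-5.1671)
  v8: (1-0.223)·(3.21,-1.68) + 0.223·(8.06,-5.01) = (4.2915,-2.4226)
Perimeter = Σ |v_{i+1} − v_i|:
  edge 1→2: √(-3.4272² + 2.2309²) = 4.0893 (running 4.0893)
  edge 2→3: √(-3.9507² + 0.3243²) = 3.9640 (running 8.0533)
  edge 3→4: √(-0.5001² + -1.6730²) = 1.7461 (running 9.7994)
  edge 4→5: √(0.9845² + -2.4644²) = 2.6538 (running 12.4532)
  edge 5→6: √(1.2101² + -2.1614²) = 2.4771 (running 14.9303)
  edge 6→7: √(2.2392² + -1.6429²) = 2.7773 (running 17.7076)
  edge 7→8: √(2.8935² + 2.7445²) = 3.9881 (running 21.6956)
  edge 8→1: √(0.5506² + 2.6420²) = 2.6987 (running 24.3944)
Perimeter = 24.3944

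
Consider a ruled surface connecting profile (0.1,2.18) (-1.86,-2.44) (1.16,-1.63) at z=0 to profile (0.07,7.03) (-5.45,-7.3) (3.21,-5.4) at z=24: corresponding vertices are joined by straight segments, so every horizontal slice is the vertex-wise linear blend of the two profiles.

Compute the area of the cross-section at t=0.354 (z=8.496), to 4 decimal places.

Cross-section at t=0.354: each vertex is (1-t)·p0[i] + t·p1[i].
  v1: (1-0.354)·(0.1,2.18) + 0.354·(0.07,7.03) = (0.0894,3.8969)
  v2: (1-0.354)·(-1.86,-2.44) + 0.354·(-5.45,-7.3) = (-3.1309,-4.1604)
  v3: (1-0.354)·(1.16,-1.63) + 0.354·(3.21,-5.4) = (1.8857,-2.9646)
Shoelace sum Σ(x_i·y_{i+1} − x_{i+1}·y_i):
  i=1: 0.0894·-4.1604 − -3.1309·3.8969 = +11.8288 (running +11.8288)
  i=2: -3.1309·-2.9646 − 1.8857·-4.1604 = +17.1270 (running +28.9558)
  i=3: 1.8857·3.8969 − 0.0894·-2.9646 = +7.6134 (running +36.5692)
Area = |Σ|/2 = |36.5692|/2 = 18.2846

Area at t=0.354: 18.2846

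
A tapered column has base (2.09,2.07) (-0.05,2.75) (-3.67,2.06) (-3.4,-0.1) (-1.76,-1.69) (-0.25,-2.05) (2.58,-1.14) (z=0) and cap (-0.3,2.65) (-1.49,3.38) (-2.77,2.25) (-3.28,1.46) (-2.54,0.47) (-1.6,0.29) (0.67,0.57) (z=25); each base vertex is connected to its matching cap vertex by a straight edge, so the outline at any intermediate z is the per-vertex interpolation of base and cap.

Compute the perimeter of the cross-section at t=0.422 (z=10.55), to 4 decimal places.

Perimeter at t=0.422: 14.8624

Cross-section at t=0.422: each vertex is (1-t)·p0[i] + t·p1[i].
  v1: (1-0.422)·(2.09,2.07) + 0.422·(-0.3,2.65) = (1.0814,2.3148)
  v2: (1-0.422)·(-0.05,2.75) + 0.422·(-1.49,3.38) = (-0.6577,3.0159)
  v3: (1-0.422)·(-3.67,2.06) + 0.422·(-2.77,2.25) = (-3.2902,2.1402)
  v4: (1-0.422)·(-3.4,-0.1) + 0.422·(-3.28,1.46) = (-3.3494,0.5583)
  v5: (1-0.422)·(-1.76,-1.69) + 0.422·(-2.54,0.47) = (-2.0892,-0.7785)
  v6: (1-0.422)·(-0.25,-2.05) + 0.422·(-1.6,0.29) = (-0.8197,-1.0625)
  v7: (1-0.422)·(2.58,-1.14) + 0.422·(0.67,0.57) = (1.7740,-0.4184)
Perimeter = Σ |v_{i+1} − v_i|:
  edge 1→2: √(-1.7391² + 0.7011²) = 1.8751 (running 1.8751)
  edge 2→3: √(-2.6325² + -0.8757²) = 2.7743 (running 4.6494)
  edge 3→4: √(-0.0592² + -1.5819²) = 1.5830 (running 6.2324)
  edge 4→5: √(1.2602² + -1.3368²) = 1.8372 (running 8.0696)
  edge 5→6: √(1.2695² + -0.2840²) = 1.3008 (running 9.3704)
  edge 6→7: √(2.5937² + 0.6441²) = 2.6725 (running 12.0429)
  edge 7→1: √(-0.6926² + 2.7331²) = 2.8195 (running 14.8624)
Perimeter = 14.8624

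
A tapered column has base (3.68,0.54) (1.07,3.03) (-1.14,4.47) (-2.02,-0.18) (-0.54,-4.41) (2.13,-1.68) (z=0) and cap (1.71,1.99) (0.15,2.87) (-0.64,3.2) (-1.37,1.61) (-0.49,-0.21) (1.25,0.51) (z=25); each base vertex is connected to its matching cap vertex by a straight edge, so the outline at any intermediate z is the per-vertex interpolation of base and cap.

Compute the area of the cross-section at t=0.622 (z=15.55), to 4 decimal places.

Area at t=0.622: 12.6785

Cross-section at t=0.622: each vertex is (1-t)·p0[i] + t·p1[i].
  v1: (1-0.622)·(3.68,0.54) + 0.622·(1.71,1.99) = (2.4547,1.4419)
  v2: (1-0.622)·(1.07,3.03) + 0.622·(0.15,2.87) = (0.4978,2.9305)
  v3: (1-0.622)·(-1.14,4.47) + 0.622·(-0.64,3.2) = (-0.8290,3.6801)
  v4: (1-0.622)·(-2.02,-0.18) + 0.622·(-1.37,1.61) = (-1.6157,0.9334)
  v5: (1-0.622)·(-0.54,-4.41) + 0.622·(-0.49,-0.21) = (-0.5089,-1.7976)
  v6: (1-0.622)·(2.13,-1.68) + 0.622·(1.25,0.51) = (1.5826,-0.3178)
Shoelace sum Σ(x_i·y_{i+1} − x_{i+1}·y_i):
  i=1: 2.4547·2.9305 − 0.4978·1.4419 = +6.4756 (running +6.4756)
  i=2: 0.4978·3.6801 − -0.8290·2.9305 = +4.2612 (running +10.7368)
  i=3: -0.8290·0.9334 − -1.6157·3.6801 = +5.1721 (running +15.9089)
  i=4: -1.6157·-1.7976 − -0.5089·0.9334 = +3.3794 (running +19.2882)
  i=5: -0.5089·-0.3178 − 1.5826·-1.7976 = +3.0067 (running +22.2949)
  i=6: 1.5826·1.4419 − 2.4547·-0.3178 = +3.0621 (running +25.3571)
Area = |Σ|/2 = |25.3571|/2 = 12.6785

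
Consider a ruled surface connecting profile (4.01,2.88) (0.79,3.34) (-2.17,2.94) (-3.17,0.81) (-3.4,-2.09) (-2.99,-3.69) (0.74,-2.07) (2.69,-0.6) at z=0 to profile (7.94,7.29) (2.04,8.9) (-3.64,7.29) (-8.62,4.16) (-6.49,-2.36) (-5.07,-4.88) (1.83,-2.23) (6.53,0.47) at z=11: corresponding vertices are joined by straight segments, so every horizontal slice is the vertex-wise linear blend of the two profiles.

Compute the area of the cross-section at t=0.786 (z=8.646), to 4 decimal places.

Area at t=0.786: 117.4307

Cross-section at t=0.786: each vertex is (1-t)·p0[i] + t·p1[i].
  v1: (1-0.786)·(4.01,2.88) + 0.786·(7.94,7.29) = (7.0990,6.3463)
  v2: (1-0.786)·(0.79,3.34) + 0.786·(2.04,8.9) = (1.7725,7.7102)
  v3: (1-0.786)·(-2.17,2.94) + 0.786·(-3.64,7.29) = (-3.3254,6.3591)
  v4: (1-0.786)·(-3.17,0.81) + 0.786·(-8.62,4.16) = (-7.4537,3.4431)
  v5: (1-0.786)·(-3.4,-2.09) + 0.786·(-6.49,-2.36) = (-5.8287,-2.3022)
  v6: (1-0.786)·(-2.99,-3.69) + 0.786·(-5.07,-4.88) = (-4.6249,-4.6253)
  v7: (1-0.786)·(0.74,-2.07) + 0.786·(1.83,-2.23) = (1.5967,-2.1958)
  v8: (1-0.786)·(2.69,-0.6) + 0.786·(6.53,0.47) = (5.7082,0.2410)
Shoelace sum Σ(x_i·y_{i+1} − x_{i+1}·y_i):
  i=1: 7.0990·7.7102 − 1.7725·6.3463 = +43.4855 (running +43.4855)
  i=2: 1.7725·6.3591 − -3.3254·7.7102 = +36.9110 (running +80.3966)
  i=3: -3.3254·3.4431 − -7.4537·6.3591 = +35.9491 (running +116.3456)
  i=4: -7.4537·-2.3022 − -5.8287·3.4431 = +37.2290 (running +153.5746)
  i=5: -5.8287·-4.6253 − -4.6249·-2.3022 = +16.3124 (running +169.8870)
  i=6: -4.6249·-2.1958 − 1.5967·-4.6253 = +17.5406 (running +187.4276)
  i=7: 1.5967·0.2410 − 5.7082·-2.1958 = +12.9188 (running +200.3464)
  i=8: 5.7082·6.3463 − 7.0990·0.2410 = +34.5150 (running +234.8614)
Area = |Σ|/2 = |234.8614|/2 = 117.4307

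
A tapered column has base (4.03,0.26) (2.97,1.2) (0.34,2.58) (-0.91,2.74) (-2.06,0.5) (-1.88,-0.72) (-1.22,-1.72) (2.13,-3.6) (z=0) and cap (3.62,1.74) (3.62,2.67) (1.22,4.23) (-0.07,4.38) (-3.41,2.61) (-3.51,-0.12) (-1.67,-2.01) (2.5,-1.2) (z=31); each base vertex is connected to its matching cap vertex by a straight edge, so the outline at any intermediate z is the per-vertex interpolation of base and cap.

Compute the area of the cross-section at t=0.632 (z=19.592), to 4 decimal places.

Cross-section at t=0.632: each vertex is (1-t)·p0[i] + t·p1[i].
  v1: (1-0.632)·(4.03,0.26) + 0.632·(3.62,1.74) = (3.7709,1.1954)
  v2: (1-0.632)·(2.97,1.2) + 0.632·(3.62,2.67) = (3.3808,2.1290)
  v3: (1-0.632)·(0.34,2.58) + 0.632·(1.22,4.23) = (0.8962,3.6228)
  v4: (1-0.632)·(-0.91,2.74) + 0.632·(-0.07,4.38) = (-0.3791,3.7765)
  v5: (1-0.632)·(-2.06,0.5) + 0.632·(-3.41,2.61) = (-2.9132,1.8335)
  v6: (1-0.632)·(-1.88,-0.72) + 0.632·(-3.51,-0.12) = (-2.9102,-0.3408)
  v7: (1-0.632)·(-1.22,-1.72) + 0.632·(-1.67,-2.01) = (-1.5044,-1.9033)
  v8: (1-0.632)·(2.13,-3.6) + 0.632·(2.5,-1.2) = (2.3638,-2.0832)
Shoelace sum Σ(x_i·y_{i+1} − x_{i+1}·y_i):
  i=1: 3.7709·2.1290 − 3.3808·1.1954 = +3.9871 (running +3.9871)
  i=2: 3.3808·3.6228 − 0.8962·2.1290 = +10.3400 (running +14.3271)
  i=3: 0.8962·3.7765 − -0.3791·3.6228 = +4.7578 (running +19.0849)
  i=4: -0.3791·1.8335 − -2.9132·3.7765 = +10.3065 (running +29.3914)
  i=5: -2.9132·-0.3408 − -2.9102·1.8335 = +6.3287 (running +35.7201)
  i=6: -2.9102·-1.9033 − -1.5044·-0.3408 = +5.0261 (running +40.7462)
  i=7: -1.5044·-2.0832 − 2.3638·-1.9033 = +7.6330 (running +48.3792)
  i=8: 2.3638·1.1954 − 3.7709·-2.0832 = +10.6811 (running +59.0604)
Area = |Σ|/2 = |59.0604|/2 = 29.5302

Area at t=0.632: 29.5302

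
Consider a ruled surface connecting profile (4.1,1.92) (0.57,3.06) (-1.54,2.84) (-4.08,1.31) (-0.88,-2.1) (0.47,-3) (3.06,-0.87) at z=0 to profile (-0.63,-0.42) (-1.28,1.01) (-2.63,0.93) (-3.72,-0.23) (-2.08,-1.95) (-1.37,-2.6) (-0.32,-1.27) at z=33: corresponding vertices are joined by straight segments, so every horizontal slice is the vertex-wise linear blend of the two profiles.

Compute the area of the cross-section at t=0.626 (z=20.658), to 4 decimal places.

Area at t=0.626: 13.6612

Cross-section at t=0.626: each vertex is (1-t)·p0[i] + t·p1[i].
  v1: (1-0.626)·(4.1,1.92) + 0.626·(-0.63,-0.42) = (1.1390,0.4552)
  v2: (1-0.626)·(0.57,3.06) + 0.626·(-1.28,1.01) = (-0.5881,1.7767)
  v3: (1-0.626)·(-1.54,2.84) + 0.626·(-2.63,0.93) = (-2.2223,1.6443)
  v4: (1-0.626)·(-4.08,1.31) + 0.626·(-3.72,-0.23) = (-3.8546,0.3460)
  v5: (1-0.626)·(-0.88,-2.1) + 0.626·(-2.08,-1.95) = (-1.6312,-2.0061)
  v6: (1-0.626)·(0.47,-3) + 0.626·(-1.37,-2.6) = (-0.6818,-2.7496)
  v7: (1-0.626)·(3.06,-0.87) + 0.626·(-0.32,-1.27) = (0.9441,-1.1204)
Shoelace sum Σ(x_i·y_{i+1} − x_{i+1}·y_i):
  i=1: 1.1390·1.7767 − -0.5881·0.4552 = +2.2914 (running +2.2914)
  i=2: -0.5881·1.6443 − -2.2223·1.7767 = +2.9814 (running +5.2728)
  i=3: -2.2223·0.3460 − -3.8546·1.6443 = +5.5695 (running +10.8423)
  i=4: -3.8546·-2.0061 − -1.6312·0.3460 = +8.2971 (running +19.1394)
  i=5: -1.6312·-2.7496 − -0.6818·-2.0061 = +3.1173 (running +22.2567)
  i=6: -0.6818·-1.1204 − 0.9441·-2.7496 = +3.3599 (running +25.6166)
  i=7: 0.9441·0.4552 − 1.1390·-1.1204 = +1.7059 (running +27.3225)
Area = |Σ|/2 = |27.3225|/2 = 13.6612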